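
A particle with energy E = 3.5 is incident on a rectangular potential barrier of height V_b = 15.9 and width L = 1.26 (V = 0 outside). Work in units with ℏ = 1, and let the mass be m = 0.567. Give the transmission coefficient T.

Since E < V_b the interior solution is evanescent with decay constant κ = √(2m(V_b − E))/ℏ = 3.750.
κL = 4.725, sinh(κL) = 56.35.
Matching ψ, ψ′ at both faces gives T = [1 + V_b² sinh²(κL) / (4E(V_b − E))]⁻¹ = 1/4626 = 0.000216.

T = 0.000216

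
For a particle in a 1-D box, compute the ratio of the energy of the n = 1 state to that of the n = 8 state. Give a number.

0.015625

Since E_n ∝ n², the ratio is (1/8)² = 0.015625.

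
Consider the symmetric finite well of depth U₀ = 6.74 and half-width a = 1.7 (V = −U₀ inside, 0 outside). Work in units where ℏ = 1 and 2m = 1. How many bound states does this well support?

Define the well-strength parameter z₀ = (a/ℏ)√(2mU₀) = 1.7 × √(2·0.5·6.74) = 4.413.
The even/odd transcendental equations gain one root per π/2 in z₀, giving N = 1 + ⌊2z₀/π⌋ = 1 + ⌊2.810⌋ = 3.

N = 3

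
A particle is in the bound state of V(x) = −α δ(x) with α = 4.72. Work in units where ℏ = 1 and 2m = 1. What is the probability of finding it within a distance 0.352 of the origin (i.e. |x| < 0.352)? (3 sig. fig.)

The normalised bound state is ψ = √κ e^{−κ|x|} with κ = mα/ℏ² = 2.360.
P(|x| < d) = ∫_{−d}^{d} κ e^{−2κ|x|} dx = 1 − e^{−2κd} = 1 − e^{−1.661} = 0.8101.

P = 0.810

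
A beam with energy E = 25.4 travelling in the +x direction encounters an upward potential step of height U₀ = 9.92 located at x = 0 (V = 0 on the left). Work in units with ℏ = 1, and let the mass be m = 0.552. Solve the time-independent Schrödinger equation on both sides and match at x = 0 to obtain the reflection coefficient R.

The wavenumbers are k₁ = √(2mE)/ℏ = 5.295 on the left and k₂ = √(2m(E − U₀))/ℏ = 4.134 on the right.
Matching ψ and ψ′ at x = 0 gives r = (k₁ − k₂)/(k₁ + k₂), so R = r² = 0.01517 and T = 1 − R = 0.9848.

R = 0.0152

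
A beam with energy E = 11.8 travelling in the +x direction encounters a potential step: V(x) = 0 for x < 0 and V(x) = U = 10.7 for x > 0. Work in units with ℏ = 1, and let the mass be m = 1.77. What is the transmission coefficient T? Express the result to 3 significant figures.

On each side the TISE gives plane waves with k = √(2m(E − V))/ℏ: k₁ = √(2·1.77·11.8) = 6.463, k₂ = √(2·1.77·1.1) = 1.973.
Matching ψ and ψ′ at x = 0 gives r = (k₁ − k₂)/(k₁ + k₂), so R = r² = 0.2832 and T = 1 − R = 0.7168.

T = 0.717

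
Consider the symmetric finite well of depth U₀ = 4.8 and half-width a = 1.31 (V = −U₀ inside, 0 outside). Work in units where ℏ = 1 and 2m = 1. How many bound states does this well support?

N = 2

The dimensionless depth is z₀ = a√(2mU₀)/ℏ = 1.31 × √(4.800) = 2.870.
A new bound state (alternating even/odd) appears each time z₀ passes a multiple of π/2, so N = ⌊2z₀/π⌋ + 1 = ⌊1.827⌋ + 1 = 2.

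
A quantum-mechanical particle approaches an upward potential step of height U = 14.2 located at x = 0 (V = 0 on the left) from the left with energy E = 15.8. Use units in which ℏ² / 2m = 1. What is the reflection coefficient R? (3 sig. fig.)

The wavenumbers are k₁ = √(2mE)/ℏ = 3.975 on the left and k₂ = √(2m(E − U))/ℏ = 1.265 on the right.
Matching ψ and ψ′ at x = 0 gives r = (k₁ − k₂)/(k₁ + k₂), so R = r² = 0.2675 and T = 1 − R = 0.7325.

R = 0.267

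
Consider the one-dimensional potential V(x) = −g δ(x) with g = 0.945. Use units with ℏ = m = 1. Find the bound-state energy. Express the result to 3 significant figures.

E = -0.447

For x ≠ 0 the bound state is ψ ∝ e^{−κ|x|}; integrating the TISE across the delta gives the cusp condition 2κ = 2mg/ℏ², so κ = 0.9450.
Then E = −ℏ²κ²/(2m) = −mg²/(2ℏ²) = -0.4465.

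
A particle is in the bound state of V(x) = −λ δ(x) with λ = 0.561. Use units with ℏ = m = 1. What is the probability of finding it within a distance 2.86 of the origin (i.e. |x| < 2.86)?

P = 0.960

The normalised bound state is ψ = √κ e^{−κ|x|} with κ = mλ/ℏ² = 0.5610.
P(|x| < d) = ∫_{−d}^{d} κ e^{−2κ|x|} dx = 1 − e^{−2κd} = 1 − e^{−3.209} = 0.9596.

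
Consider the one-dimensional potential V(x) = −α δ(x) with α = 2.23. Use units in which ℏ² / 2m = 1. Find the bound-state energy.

The bound state is ψ(x) = √κ e^{−κ|x|}. The derivative jump ψ'(0⁺) − ψ'(0⁻) = −(2mα/ℏ²)ψ(0) fixes κ = mα/ℏ² = 1.115.
Then E = −ℏ²κ²/(2m) = −mα²/(2ℏ²) = -1.243.

E = -1.24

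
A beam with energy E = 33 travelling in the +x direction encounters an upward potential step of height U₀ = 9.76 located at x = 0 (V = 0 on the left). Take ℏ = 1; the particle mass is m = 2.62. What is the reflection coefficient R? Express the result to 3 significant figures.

On each side the TISE gives plane waves with k = √(2m(E − V))/ℏ: k₁ = √(2·2.62·33) = 13.15, k₂ = √(2·2.62·23.24) = 11.04.
Matching ψ and ψ′ at x = 0 gives r = (k₁ − k₂)/(k₁ + k₂), so R = r² = 0.007645 and T = 1 − R = 0.9924.

R = 0.00764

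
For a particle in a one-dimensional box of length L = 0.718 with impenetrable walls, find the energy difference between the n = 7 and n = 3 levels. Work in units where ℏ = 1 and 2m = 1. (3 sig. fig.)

ΔE = 766

E_n = n²π²ℏ²/(2mL²), so ΔE = (7² − 3²) π²ℏ²/(2mL²).
ΔE = 40 × π² / (2 × 0.5 × 0.718²) = 765.8.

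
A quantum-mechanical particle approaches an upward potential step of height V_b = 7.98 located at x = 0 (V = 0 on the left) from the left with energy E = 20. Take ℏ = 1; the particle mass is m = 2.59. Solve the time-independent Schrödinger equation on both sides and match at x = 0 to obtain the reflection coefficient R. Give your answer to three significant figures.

On each side the TISE gives plane waves with k = √(2m(E − V))/ℏ: k₁ = √(2·2.59·20) = 10.18, k₂ = √(2·2.59·12.02) = 7.891.
Matching ψ and ψ′ at x = 0 gives r = (k₁ − k₂)/(k₁ + k₂), so R = r² = 0.01603 and T = 1 − R = 0.9840.

R = 0.0160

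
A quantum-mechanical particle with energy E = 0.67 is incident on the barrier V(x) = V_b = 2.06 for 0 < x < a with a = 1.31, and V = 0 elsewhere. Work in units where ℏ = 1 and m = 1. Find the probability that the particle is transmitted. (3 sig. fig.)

Since E < V_b the interior solution is evanescent with decay constant κ = √(2m(V_b − E))/ℏ = 1.667.
κa = 2.184, sinh(κa) = 4.386.
The exact tunnelling result is T⁻¹ = 1 + V_b² sinh²(κa) / [4E(V_b − E)] = 22.91, so T = 0.0437.

T = 0.0437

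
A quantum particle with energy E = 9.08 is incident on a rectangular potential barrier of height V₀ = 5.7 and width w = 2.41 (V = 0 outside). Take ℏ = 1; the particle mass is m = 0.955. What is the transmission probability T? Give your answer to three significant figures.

Above the barrier the interior wavenumber is k₂ = √(2m(E − V₀))/ℏ = 2.541, giving phase k₂w = 6.123.
Matching at both interfaces gives T⁻¹ = 1 + V₀² sin²(k₂w) / [4E(E − V₀)] = 1.007, hence T = 0.993.

T = 0.993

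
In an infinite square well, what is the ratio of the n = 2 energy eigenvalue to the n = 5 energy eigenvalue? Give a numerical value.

Since E_n ∝ n², the ratio is (2/5)² = 0.16.

0.16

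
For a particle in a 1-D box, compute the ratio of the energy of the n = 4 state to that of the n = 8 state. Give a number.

E_n = n²π²ℏ²/(2mL²) so the ratio is n₂²/n₁² = 16/64 = 0.25.

0.25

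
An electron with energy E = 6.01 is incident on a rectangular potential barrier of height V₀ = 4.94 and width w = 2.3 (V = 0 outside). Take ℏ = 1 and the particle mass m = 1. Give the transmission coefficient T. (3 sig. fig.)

E > V₀: inside the barrier k₂ = √(2m(E − V₀))/ℏ = 1.463, k₂w = 3.365.
Matching at both interfaces gives T⁻¹ = 1 + V₀² sin²(k₂w) / [4E(E − V₀)] = 1.046, hence T = 0.956.

T = 0.956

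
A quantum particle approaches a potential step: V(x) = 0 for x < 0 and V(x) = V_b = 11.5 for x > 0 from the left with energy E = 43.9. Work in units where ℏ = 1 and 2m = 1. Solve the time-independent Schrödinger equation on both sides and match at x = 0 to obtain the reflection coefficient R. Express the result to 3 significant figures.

R = 0.00574

On each side the TISE gives plane waves with k = √(2m(E − V))/ℏ: k₁ = √(2·½·43.9) = 6.626, k₂ = √(2·½·32.4) = 5.692.
Continuity of ψ and ψ′ at the step yields the reflection amplitude r = (k₁ − k₂)/(k₁ + k₂) = 0.07579; thus R = |r|² = 0.005745, T = 0.9943.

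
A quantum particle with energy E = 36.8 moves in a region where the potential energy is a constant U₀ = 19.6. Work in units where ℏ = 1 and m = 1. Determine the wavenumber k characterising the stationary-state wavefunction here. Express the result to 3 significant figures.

With E > U₀ the solution is oscillatory, ψ ∝ e^{±ikx} with k = √(2m(E − U₀))/ℏ.
k = √(2 × 1 × 17.2) = 5.865.

k = 5.87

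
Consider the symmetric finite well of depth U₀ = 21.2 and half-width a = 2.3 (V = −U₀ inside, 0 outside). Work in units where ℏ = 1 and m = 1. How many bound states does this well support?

Define the well-strength parameter z₀ = (a/ℏ)√(2mU₀) = 2.3 × √(2·1·21.2) = 14.98.
The even/odd transcendental equations gain one root per π/2 in z₀, giving N = 1 + ⌊2z₀/π⌋ = 1 + ⌊9.534⌋ = 10.

N = 10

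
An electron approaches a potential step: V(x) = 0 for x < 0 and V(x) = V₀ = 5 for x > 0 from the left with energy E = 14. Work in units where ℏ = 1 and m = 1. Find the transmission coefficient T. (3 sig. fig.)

On each side the TISE gives plane waves with k = √(2m(E − V))/ℏ: k₁ = √(2·1·14) = 5.292, k₂ = √(2·1·9) = 4.243.
Matching ψ and ψ′ at x = 0 gives r = (k₁ − k₂)/(k₁ + k₂), so R = r² = 0.01210 and T = 1 − R = 0.9879.

T = 0.988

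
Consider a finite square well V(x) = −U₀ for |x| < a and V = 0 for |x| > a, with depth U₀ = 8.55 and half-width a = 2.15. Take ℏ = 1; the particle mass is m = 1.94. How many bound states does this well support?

The dimensionless depth is z₀ = a√(2mU₀)/ℏ = 2.15 × √(33.17) = 12.38.
The even/odd transcendental equations gain one root per π/2 in z₀, giving N = 1 + ⌊2z₀/π⌋ = 1 + ⌊7.883⌋ = 8.

N = 8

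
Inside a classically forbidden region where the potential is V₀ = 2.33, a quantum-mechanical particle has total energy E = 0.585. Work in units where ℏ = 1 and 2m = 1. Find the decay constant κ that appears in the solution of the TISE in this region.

Since E < V₀ the TISE in this region is ψ'' = κ²ψ with κ = √(2m(V₀ − E))/ℏ.
κ = √(2 × 0.5 × 1.745) = 1.321.

κ = 1.32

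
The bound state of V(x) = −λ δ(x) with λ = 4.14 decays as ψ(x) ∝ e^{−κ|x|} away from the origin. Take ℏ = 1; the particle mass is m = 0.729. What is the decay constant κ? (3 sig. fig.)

κ = 3.02

Integrating the TISE across x = 0 gives the cusp condition ψ'(0⁺) − ψ'(0⁻) = −(2mλ/ℏ²)ψ(0).
With ψ ∝ e^{−κ|x|} this yields −2κ = −2mλ/ℏ², so κ = mλ/ℏ² = 3.018.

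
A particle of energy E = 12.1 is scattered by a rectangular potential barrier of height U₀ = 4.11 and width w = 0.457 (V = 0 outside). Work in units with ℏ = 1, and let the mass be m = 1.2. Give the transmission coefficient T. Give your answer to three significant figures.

T = 0.965

E > U₀: inside the barrier k₂ = √(2m(E − U₀))/ℏ = 4.379, k₂w = 2.001.
T = [1 + U₀² sin²(k₂w) / (4E(E − U₀))]⁻¹ = 1/1.036 = 0.965.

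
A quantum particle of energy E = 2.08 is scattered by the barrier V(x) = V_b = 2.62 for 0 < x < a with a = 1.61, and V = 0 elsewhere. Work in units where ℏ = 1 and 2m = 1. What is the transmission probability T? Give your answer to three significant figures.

Since E < V_b the interior solution is evanescent with decay constant κ = √(2m(V_b − E))/ℏ = 0.7348.
κa = 1.183, sinh(κa) = 1.479.
Matching ψ, ψ′ at both faces gives T = [1 + V_b² sinh²(κa) / (4E(V_b − E))]⁻¹ = 1/4.342 = 0.230.

T = 0.230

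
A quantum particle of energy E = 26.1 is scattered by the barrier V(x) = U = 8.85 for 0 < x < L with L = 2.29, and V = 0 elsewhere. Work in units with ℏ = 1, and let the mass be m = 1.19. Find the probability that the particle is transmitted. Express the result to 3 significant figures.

T = 0.969

Above the barrier the interior wavenumber is k₂ = √(2m(E − U))/ℏ = 6.407, giving phase k₂L = 14.67.
Matching at both interfaces gives T⁻¹ = 1 + U² sin²(k₂L) / [4E(E − U)] = 1.032, hence T = 0.969.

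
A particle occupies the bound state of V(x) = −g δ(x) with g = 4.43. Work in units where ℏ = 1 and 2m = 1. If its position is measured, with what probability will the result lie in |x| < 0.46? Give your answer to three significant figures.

P = 0.870

The normalised bound state is ψ = √κ e^{−κ|x|} with κ = mg/ℏ² = 2.215.
P(|x| < d) = ∫_{−d}^{d} κ e^{−2κ|x|} dx = 1 − e^{−2κd} = 1 − e^{−2.038} = 0.8697.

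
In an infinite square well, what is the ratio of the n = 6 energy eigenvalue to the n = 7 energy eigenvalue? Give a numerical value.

0.734694

Since E_n ∝ n², the ratio is (6/7)² = 0.734694.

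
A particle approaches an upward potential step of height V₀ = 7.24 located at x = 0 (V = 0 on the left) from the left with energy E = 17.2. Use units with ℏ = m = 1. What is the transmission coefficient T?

T = 0.982

On each side the TISE gives plane waves with k = √(2m(E − V))/ℏ: k₁ = √(2·1·17.2) = 5.865, k₂ = √(2·1·9.96) = 4.463.
Matching ψ and ψ′ at x = 0 gives r = (k₁ − k₂)/(k₁ + k₂), so R = r² = 0.01843 and T = 1 − R = 0.9816.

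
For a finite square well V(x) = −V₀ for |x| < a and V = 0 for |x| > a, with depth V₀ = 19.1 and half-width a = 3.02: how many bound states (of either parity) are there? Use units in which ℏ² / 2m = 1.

N = 9

Define the well-strength parameter z₀ = (a/ℏ)√(2mV₀) = 3.02 × √(2·0.5·19.1) = 13.20.
A new bound state (alternating even/odd) appears each time z₀ passes a multiple of π/2, so N = ⌊2z₀/π⌋ + 1 = ⌊8.402⌋ + 1 = 9.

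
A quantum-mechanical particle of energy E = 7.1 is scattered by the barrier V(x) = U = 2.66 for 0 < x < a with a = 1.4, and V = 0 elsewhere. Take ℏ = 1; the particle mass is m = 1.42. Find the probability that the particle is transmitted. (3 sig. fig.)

T = 0.950

E > U: inside the barrier k₂ = √(2m(E − U))/ℏ = 3.551, k₂a = 4.971.
T = [1 + U² sin²(k₂a) / (4E(E − U))]⁻¹ = 1/1.052 = 0.950.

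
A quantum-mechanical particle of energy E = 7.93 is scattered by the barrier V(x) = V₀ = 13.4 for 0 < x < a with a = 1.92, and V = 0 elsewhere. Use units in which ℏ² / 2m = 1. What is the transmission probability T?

Since E < V₀ the interior solution is evanescent with decay constant κ = √(2m(V₀ − E))/ℏ = 2.339.
κa = 4.491, sinh(κa) = 44.58.
The exact tunnelling result is T⁻¹ = 1 + V₀² sinh²(κa) / [4E(V₀ − E)] = 2057, so T = 0.000486.

T = 0.000486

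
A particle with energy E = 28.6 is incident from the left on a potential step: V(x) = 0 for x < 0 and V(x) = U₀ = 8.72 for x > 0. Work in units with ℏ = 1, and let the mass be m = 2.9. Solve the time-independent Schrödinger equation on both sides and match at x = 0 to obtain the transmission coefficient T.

T = 0.992

On each side the TISE gives plane waves with k = √(2m(E − V))/ℏ: k₁ = √(2·2.9·28.6) = 12.88, k₂ = √(2·2.9·19.88) = 10.74.
Continuity of ψ and ψ′ at the step yields the reflection amplitude r = (k₁ − k₂)/(k₁ + k₂) = 0.09067; thus R = |r|² = 0.008222, T = 0.9918.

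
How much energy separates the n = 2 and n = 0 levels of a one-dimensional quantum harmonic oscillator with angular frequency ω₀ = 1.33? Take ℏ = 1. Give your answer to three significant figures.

ΔE = 2.66

E_n = ℏω₀(n + ½), so ΔE = (2 − 0) ℏω₀ = 2 × 1.33 = 2.660.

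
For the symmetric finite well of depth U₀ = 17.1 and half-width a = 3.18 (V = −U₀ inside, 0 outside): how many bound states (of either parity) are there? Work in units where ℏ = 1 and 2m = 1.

Define the well-strength parameter z₀ = (a/ℏ)√(2mU₀) = 3.18 × √(2·0.5·17.1) = 13.15.
A new bound state (alternating even/odd) appears each time z₀ passes a multiple of π/2, so N = ⌊2z₀/π⌋ + 1 = ⌊8.372⌋ + 1 = 9.

N = 9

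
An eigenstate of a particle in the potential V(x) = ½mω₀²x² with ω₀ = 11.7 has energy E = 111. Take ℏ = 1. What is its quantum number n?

n = 9

Invert E_n = (n + ½)ℏω₀: n = E/ℏω₀ − ½ = 8.987, so n = 9.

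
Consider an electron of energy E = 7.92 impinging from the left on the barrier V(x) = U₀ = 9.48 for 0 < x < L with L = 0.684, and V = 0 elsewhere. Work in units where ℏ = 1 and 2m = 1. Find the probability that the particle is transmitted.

E < U₀: inside the barrier ψ ∝ e^{±κx} with κ = √(2m(U₀ − E))/ℏ = 1.249.
κL = 0.8543, sinh(κL) = 0.9621.
The exact tunnelling result is T⁻¹ = 1 + U₀² sinh²(κL) / [4E(U₀ − E)] = 2.683, so T = 0.373.

T = 0.373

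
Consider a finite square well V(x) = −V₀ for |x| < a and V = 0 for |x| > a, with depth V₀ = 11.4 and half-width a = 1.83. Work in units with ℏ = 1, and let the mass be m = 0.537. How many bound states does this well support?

Define the well-strength parameter z₀ = (a/ℏ)√(2mV₀) = 1.83 × √(2·0.537·11.4) = 6.403.
A new bound state (alternating even/odd) appears each time z₀ passes a multiple of π/2, so N = ⌊2z₀/π⌋ + 1 = ⌊4.076⌋ + 1 = 5.

N = 5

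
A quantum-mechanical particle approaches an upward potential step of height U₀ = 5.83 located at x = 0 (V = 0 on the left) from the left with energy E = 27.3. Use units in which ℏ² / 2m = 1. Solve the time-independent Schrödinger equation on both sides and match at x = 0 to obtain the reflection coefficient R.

R = 0.00360

On each side the TISE gives plane waves with k = √(2m(E − V))/ℏ: k₁ = √(2·½·27.3) = 5.225, k₂ = √(2·½·21.47) = 4.634.
Matching ψ and ψ′ at x = 0 gives r = (k₁ − k₂)/(k₁ + k₂), so R = r² = 0.003598 and T = 1 − R = 0.9964.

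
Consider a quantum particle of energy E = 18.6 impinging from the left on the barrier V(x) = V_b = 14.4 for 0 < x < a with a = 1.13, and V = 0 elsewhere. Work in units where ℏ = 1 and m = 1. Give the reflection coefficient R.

R = 0.0116

E > V_b: inside the barrier k₂ = √(2m(E − V_b))/ℏ = 2.898, k₂a = 3.275.
T = [1 + V_b² sin²(k₂a) / (4E(E − V_b))]⁻¹ = 1/1.012 = 0.988.
R = 1 − T = 0.0116.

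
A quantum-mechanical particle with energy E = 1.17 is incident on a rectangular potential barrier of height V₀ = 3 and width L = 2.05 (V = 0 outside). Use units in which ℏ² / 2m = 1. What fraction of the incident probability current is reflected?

E < V₀: inside the barrier ψ ∝ e^{±κx} with κ = √(2m(V₀ − E))/ℏ = 1.353.
κL = 2.773, sinh(κL) = 7.974.
The exact tunnelling result is T⁻¹ = 1 + V₀² sinh²(κL) / [4E(V₀ − E)] = 67.81, so T = 0.0147.
R = 1 − T = 0.985.

R = 0.985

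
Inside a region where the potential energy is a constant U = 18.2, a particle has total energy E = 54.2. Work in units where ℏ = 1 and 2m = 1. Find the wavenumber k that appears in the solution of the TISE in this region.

With E > U the solution is oscillatory, ψ ∝ e^{±ikx} with k = √(2m(E − U))/ℏ.
k = √(2 × 0.5 × 36) = 6.000.

k = 6.00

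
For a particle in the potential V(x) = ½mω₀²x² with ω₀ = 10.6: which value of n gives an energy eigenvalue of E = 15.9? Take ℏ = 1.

Invert E_n = (n + ½)ℏω₀: n = E/ℏω₀ − ½ = 1.000, so n = 1.

n = 1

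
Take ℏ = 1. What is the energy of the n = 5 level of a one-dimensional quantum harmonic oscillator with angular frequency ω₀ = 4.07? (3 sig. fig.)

E = 22.4

Using E_n = (n + ½)ℏω₀: E_5 = 5.5 × 4.07 = 22.39.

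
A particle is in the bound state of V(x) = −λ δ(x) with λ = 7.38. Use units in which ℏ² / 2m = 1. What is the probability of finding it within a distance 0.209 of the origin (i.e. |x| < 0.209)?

The normalised bound state is ψ = √κ e^{−κ|x|} with κ = mλ/ℏ² = 3.690.
P(|x| < d) = ∫_{−d}^{d} κ e^{−2κ|x|} dx = 1 − e^{−2κd} = 1 − e^{−1.542} = 0.7861.

P = 0.786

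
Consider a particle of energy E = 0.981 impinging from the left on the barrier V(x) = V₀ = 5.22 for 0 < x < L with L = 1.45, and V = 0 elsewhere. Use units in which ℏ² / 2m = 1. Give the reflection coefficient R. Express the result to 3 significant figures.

Since E < V₀ the interior solution is evanescent with decay constant κ = √(2m(V₀ − E))/ℏ = 2.059.
κL = 2.985, sinh(κL) = 9.872.
The exact tunnelling result is T⁻¹ = 1 + V₀² sinh²(κL) / [4E(V₀ − E)] = 160.6, so T = 0.00623.
R = 1 − T = 0.994.

R = 0.994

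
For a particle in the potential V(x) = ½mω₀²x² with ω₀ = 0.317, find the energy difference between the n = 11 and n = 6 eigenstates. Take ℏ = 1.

ΔE = 1.59

E_n = ℏω₀(n + ½), so ΔE = (11 − 6) ℏω₀ = 5 × 0.317 = 1.585.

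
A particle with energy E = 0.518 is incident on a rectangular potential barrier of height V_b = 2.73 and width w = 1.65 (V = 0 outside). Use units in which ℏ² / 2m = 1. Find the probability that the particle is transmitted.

Since E < V_b the interior solution is evanescent with decay constant κ = √(2m(V_b − E))/ℏ = 1.487.
κw = 2.454, sinh(κw) = 5.774.
The exact tunnelling result is T⁻¹ = 1 + V_b² sinh²(κw) / [4E(V_b − E)] = 55.22, so T = 0.0181.

T = 0.0181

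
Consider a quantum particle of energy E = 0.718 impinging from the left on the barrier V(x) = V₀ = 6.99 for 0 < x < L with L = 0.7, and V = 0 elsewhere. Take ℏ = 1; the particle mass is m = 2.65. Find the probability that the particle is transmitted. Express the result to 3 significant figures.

E < V₀: inside the barrier ψ ∝ e^{±κx} with κ = √(2m(V₀ − E))/ℏ = 5.766.
κL = 4.036, sinh(κL) = 28.29.
The exact tunnelling result is T⁻¹ = 1 + V₀² sinh²(κL) / [4E(V₀ − E)] = 2171, so T = 0.000461.

T = 0.000461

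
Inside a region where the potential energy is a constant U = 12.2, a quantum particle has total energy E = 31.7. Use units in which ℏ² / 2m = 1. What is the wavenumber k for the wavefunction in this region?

With E > U the solution is oscillatory, ψ ∝ e^{±ikx} with k = √(2m(E − U))/ℏ.
k = √(2 × 0.5 × 19.5) = 4.416.

k = 4.42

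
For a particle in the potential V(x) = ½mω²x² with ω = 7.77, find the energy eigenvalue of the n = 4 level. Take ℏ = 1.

E = 35.0

The oscillator eigenvalues are E_n = ℏω(n + ½), so E_4 = 7.77 × 4.5 = 34.97.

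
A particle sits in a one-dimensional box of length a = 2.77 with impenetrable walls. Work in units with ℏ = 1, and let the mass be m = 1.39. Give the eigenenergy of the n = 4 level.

Requiring ψ(0) = ψ(a) = 0 quantises k = nπ/a, hence E_n = ℏ²k²/2m = n²π²ℏ²/(2ma²).
E_4 = 4² × π² / (2 × 1.39 × 2.77²) = 7.403.

E = 7.40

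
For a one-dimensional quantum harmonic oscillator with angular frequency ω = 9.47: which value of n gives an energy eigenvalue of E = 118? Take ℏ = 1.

E_n = ℏω(n + ½) ⇒ n = E/(ℏω) − ½ = 118/9.47 − 0.5 = 11.960 → n = 12.

n = 12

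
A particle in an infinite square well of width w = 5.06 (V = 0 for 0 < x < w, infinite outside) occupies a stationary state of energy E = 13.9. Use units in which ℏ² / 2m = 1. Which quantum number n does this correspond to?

n = 6

For an infinite well E_n = n²π²ℏ²/(2mw²), so n = (w/πℏ)√(2mE).
n = (5.06/π) × √(2 × 0.5 × 13.9) = 6.005 → n = 6.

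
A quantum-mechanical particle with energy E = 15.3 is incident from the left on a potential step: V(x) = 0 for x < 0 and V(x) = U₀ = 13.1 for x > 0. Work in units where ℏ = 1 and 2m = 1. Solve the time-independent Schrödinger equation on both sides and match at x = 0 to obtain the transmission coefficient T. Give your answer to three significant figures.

T = 0.797

On each side the TISE gives plane waves with k = √(2m(E − V))/ℏ: k₁ = √(2·½·15.3) = 3.912, k₂ = √(2·½·2.2) = 1.483.
Matching ψ and ψ′ at x = 0 gives r = (k₁ − k₂)/(k₁ + k₂), so R = r² = 0.2026 and T = 1 − R = 0.7974.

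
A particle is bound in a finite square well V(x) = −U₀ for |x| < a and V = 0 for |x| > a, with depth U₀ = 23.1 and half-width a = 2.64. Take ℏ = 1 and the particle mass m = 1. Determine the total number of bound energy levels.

Define the well-strength parameter z₀ = (a/ℏ)√(2mU₀) = 2.64 × √(2·1·23.1) = 17.94.
The even/odd transcendental equations gain one root per π/2 in z₀, giving N = 1 + ⌊2z₀/π⌋ = 1 + ⌊11.42⌋ = 12.

N = 12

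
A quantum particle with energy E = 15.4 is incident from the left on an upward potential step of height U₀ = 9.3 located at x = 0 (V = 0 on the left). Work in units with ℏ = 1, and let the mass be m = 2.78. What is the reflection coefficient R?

The wavenumbers are k₁ = √(2mE)/ℏ = 9.253 on the left and k₂ = √(2m(E − U₀))/ℏ = 5.824 on the right.
Matching ψ and ψ′ at x = 0 gives r = (k₁ − k₂)/(k₁ + k₂), so R = r² = 0.05174 and T = 1 − R = 0.9483.

R = 0.0517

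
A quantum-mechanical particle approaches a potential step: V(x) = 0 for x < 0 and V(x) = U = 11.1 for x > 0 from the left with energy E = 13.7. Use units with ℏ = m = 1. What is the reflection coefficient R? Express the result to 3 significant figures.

R = 0.155

The wavenumbers are k₁ = √(2mE)/ℏ = 5.235 on the left and k₂ = √(2m(E − U))/ℏ = 2.280 on the right.
Matching ψ and ψ′ at x = 0 gives r = (k₁ − k₂)/(k₁ + k₂), so R = r² = 0.1545 and T = 1 − R = 0.8455.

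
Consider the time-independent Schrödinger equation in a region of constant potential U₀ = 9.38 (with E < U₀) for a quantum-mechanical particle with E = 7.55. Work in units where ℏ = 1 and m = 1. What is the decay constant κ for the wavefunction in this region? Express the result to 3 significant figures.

κ = 1.91

Since E < U₀ the TISE in this region is ψ'' = κ²ψ with κ = √(2m(U₀ − E))/ℏ.
κ = √(2 × 1 × 1.83) = 1.913.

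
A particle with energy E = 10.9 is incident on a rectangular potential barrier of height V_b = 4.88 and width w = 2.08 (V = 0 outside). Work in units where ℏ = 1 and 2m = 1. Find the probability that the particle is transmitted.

E > V_b: inside the barrier k₂ = √(2m(E − V_b))/ℏ = 2.454, k₂w = 5.103.
Matching at both interfaces gives T⁻¹ = 1 + V_b² sin²(k₂w) / [4E(E − V_b)] = 1.078, hence T = 0.928.

T = 0.928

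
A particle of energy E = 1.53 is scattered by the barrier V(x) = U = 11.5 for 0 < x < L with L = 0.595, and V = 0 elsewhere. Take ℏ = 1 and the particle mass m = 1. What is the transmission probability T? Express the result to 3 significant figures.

E < U: inside the barrier ψ ∝ e^{±κx} with κ = √(2m(U − E))/ℏ = 4.465.
κL = 2.657, sinh(κL) = 7.091.
The exact tunnelling result is T⁻¹ = 1 + U² sinh²(κL) / [4E(U − E)] = 110.0, so T = 0.00909.

T = 0.00909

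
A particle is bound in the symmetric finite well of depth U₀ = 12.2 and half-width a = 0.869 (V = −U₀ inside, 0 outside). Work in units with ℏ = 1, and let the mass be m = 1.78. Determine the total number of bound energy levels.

N = 4

Define the well-strength parameter z₀ = (a/ℏ)√(2mU₀) = 0.869 × √(2·1.78·12.2) = 5.727.
A new bound state (alternating even/odd) appears each time z₀ passes a multiple of π/2, so N = ⌊2z₀/π⌋ + 1 = ⌊3.646⌋ + 1 = 4.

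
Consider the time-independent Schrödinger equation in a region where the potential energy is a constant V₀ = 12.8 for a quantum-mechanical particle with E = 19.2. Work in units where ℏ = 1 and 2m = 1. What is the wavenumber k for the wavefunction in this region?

With E > V₀ the solution is oscillatory, ψ ∝ e^{±ikx} with k = √(2m(E − V₀))/ℏ.
k = √(2 × 0.5 × 6.4) = 2.530.

k = 2.53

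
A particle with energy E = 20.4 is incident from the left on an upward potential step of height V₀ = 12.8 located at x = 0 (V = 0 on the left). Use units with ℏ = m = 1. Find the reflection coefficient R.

R = 0.0585

The wavenumbers are k₁ = √(2mE)/ℏ = 6.387 on the left and k₂ = √(2m(E − V₀))/ℏ = 3.899 on the right.
Continuity of ψ and ψ′ at the step yields the reflection amplitude r = (k₁ − k₂)/(k₁ + k₂) = 0.2420; thus R = |r|² = 0.05854, T = 0.9415.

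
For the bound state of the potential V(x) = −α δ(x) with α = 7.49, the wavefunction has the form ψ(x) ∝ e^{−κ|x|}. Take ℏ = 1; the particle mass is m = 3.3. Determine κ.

Integrate −(ℏ²/2m)ψ'' − αδ(x)ψ = Eψ from −ε to +ε: the ψ'' term gives ψ'(0⁺) − ψ'(0⁻) and the δ term gives −(2mα/ℏ²)ψ(0).
With ψ ∝ e^{−κ|x|} this yields −2κ = −2mα/ℏ², so κ = mα/ℏ² = 24.72.

κ = 24.7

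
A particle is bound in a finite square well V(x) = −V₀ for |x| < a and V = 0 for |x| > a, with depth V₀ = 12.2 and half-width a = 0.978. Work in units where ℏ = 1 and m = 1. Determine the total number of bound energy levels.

Define the well-strength parameter z₀ = (a/ℏ)√(2mV₀) = 0.978 × √(2·1·12.2) = 4.831.
The even/odd transcendental equations gain one root per π/2 in z₀, giving N = 1 + ⌊2z₀/π⌋ = 1 + ⌊3.075⌋ = 4.

N = 4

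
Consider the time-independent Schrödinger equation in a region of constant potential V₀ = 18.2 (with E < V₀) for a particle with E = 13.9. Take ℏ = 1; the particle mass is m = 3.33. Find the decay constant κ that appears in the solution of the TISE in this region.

Since E < V₀ the TISE in this region is ψ'' = κ²ψ with κ = √(2m(V₀ − E))/ℏ.
κ = √(2 × 3.33 × 4.3) = 5.351.

κ = 5.35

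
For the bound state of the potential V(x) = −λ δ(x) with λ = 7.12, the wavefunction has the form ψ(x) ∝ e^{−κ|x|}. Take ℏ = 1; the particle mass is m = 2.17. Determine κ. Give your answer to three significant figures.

Integrate −(ℏ²/2m)ψ'' − λδ(x)ψ = Eψ from −ε to +ε: the ψ'' term gives ψ'(0⁺) − ψ'(0⁻) and the δ term gives −(2mλ/ℏ²)ψ(0).
With ψ ∝ e^{−κ|x|} this yields −2κ = −2mλ/ℏ², so κ = mλ/ℏ² = 15.45.

κ = 15.5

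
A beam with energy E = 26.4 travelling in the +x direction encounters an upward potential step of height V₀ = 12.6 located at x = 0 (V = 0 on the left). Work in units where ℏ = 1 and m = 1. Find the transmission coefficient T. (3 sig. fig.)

On each side the TISE gives plane waves with k = √(2m(E − V))/ℏ: k₁ = √(2·1·26.4) = 7.266, k₂ = √(2·1·13.8) = 5.254.
Matching ψ and ψ′ at x = 0 gives r = (k₁ − k₂)/(k₁ + k₂), so R = r² = 0.02585 and T = 1 − R = 0.9742.

T = 0.974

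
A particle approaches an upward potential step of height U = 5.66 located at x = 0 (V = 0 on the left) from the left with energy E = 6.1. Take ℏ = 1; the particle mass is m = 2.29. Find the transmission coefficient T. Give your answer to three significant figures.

T = 0.668

The wavenumbers are k₁ = √(2mE)/ℏ = 5.286 on the left and k₂ = √(2m(E − U))/ℏ = 1.420 on the right.
Matching ψ and ψ′ at x = 0 gives r = (k₁ − k₂)/(k₁ + k₂), so R = r² = 0.3324 and T = 1 − R = 0.6676.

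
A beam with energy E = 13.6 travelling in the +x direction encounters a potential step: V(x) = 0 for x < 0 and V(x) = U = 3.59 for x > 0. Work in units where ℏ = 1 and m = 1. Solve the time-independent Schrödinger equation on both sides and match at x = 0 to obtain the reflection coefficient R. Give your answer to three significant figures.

The wavenumbers are k₁ = √(2mE)/ℏ = 5.215 on the left and k₂ = √(2m(E − U))/ℏ = 4.474 on the right.
Continuity of ψ and ψ′ at the step yields the reflection amplitude r = (k₁ − k₂)/(k₁ + k₂) = 0.07647; thus R = |r|² = 0.005848, T = 0.9942.

R = 0.00585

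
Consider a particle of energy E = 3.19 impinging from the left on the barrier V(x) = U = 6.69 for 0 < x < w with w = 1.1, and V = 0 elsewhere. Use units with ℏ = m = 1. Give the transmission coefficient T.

T = 0.0118

E < U: inside the barrier ψ ∝ e^{±κx} with κ = √(2m(U − E))/ℏ = 2.646.
κw = 2.910, sinh(κw) = 9.154.
The exact tunnelling result is T⁻¹ = 1 + U² sinh²(κw) / [4E(U − E)] = 84.98, so T = 0.0118.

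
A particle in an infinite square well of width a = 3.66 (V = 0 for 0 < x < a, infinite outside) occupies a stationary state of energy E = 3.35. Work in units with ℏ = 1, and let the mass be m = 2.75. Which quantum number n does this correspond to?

n = 5

From E_n = n²π²ℏ²/(2ma²) invert to n = √(2ma²E)/(πℏ).
n = (3.66/π) × √(2 × 2.75 × 3.35) = 5.001 → n = 5.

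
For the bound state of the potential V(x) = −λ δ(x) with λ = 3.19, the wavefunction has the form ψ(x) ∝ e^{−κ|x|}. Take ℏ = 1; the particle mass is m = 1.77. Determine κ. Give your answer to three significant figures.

κ = 5.65

Integrating the TISE across x = 0 gives the cusp condition ψ'(0⁺) − ψ'(0⁻) = −(2mλ/ℏ²)ψ(0).
With ψ ∝ e^{−κ|x|} this yields −2κ = −2mλ/ℏ², so κ = mλ/ℏ² = 5.646.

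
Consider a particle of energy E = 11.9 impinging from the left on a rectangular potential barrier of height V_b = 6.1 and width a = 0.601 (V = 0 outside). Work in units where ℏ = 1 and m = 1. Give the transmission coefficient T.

T = 0.904

E > V_b: inside the barrier k₂ = √(2m(E − V_b))/ℏ = 3.406, k₂a = 2.047.
Matching at both interfaces gives T⁻¹ = 1 + V_b² sin²(k₂a) / [4E(E − V_b)] = 1.106, hence T = 0.904.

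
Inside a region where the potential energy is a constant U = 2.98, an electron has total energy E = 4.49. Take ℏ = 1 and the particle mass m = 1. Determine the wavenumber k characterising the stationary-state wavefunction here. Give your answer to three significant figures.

k = 1.74

With E > U the solution is oscillatory, ψ ∝ e^{±ikx} with k = √(2m(E − U))/ℏ.
k = √(2 × 1 × 1.51) = 1.738.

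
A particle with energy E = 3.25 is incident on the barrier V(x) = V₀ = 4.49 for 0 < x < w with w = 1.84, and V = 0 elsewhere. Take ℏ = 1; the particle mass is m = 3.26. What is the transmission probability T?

T = 0.0000913

E < V₀: inside the barrier ψ ∝ e^{±κx} with κ = √(2m(V₀ − E))/ℏ = 2.843.
κw = 5.232, sinh(κw) = 93.56.
The exact tunnelling result is T⁻¹ = 1 + V₀² sinh²(κw) / [4E(V₀ − E)] = 10950, so T = 0.0000913.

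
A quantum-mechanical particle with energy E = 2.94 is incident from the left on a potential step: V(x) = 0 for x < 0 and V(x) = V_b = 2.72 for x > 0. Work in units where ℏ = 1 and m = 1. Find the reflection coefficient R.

On each side the TISE gives plane waves with k = √(2m(E − V))/ℏ: k₁ = √(2·1·2.94) = 2.425, k₂ = √(2·1·0.22) = 0.6633.
Continuity of ψ and ψ′ at the step yields the reflection amplitude r = (k₁ − k₂)/(k₁ + k₂) = 0.5704; thus R = |r|² = 0.3254, T = 0.6746.

R = 0.325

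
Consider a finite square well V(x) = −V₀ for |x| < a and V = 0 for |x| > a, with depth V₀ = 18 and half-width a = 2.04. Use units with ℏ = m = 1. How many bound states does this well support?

N = 8

Define the well-strength parameter z₀ = (a/ℏ)√(2mV₀) = 2.04 × √(2·1·18) = 12.24.
A new bound state (alternating even/odd) appears each time z₀ passes a multiple of π/2, so N = ⌊2z₀/π⌋ + 1 = ⌊7.792⌋ + 1 = 8.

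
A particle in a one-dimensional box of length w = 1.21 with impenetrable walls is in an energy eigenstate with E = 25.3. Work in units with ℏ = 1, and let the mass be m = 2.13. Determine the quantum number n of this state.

From E_n = n²π²ℏ²/(2mw²) invert to n = √(2mw²E)/(πℏ).
n = (1.21/π) × √(2 × 2.13 × 25.3) = 3.999 → n = 4.

n = 4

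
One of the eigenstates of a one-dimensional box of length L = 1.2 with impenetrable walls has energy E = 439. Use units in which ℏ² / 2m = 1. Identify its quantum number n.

n = 8

From E_n = n²π²ℏ²/(2mL²) invert to n = √(2mL²E)/(πℏ).
n = (1.2/π) × √(2 × 0.5 × 439) = 8.003 → n = 8.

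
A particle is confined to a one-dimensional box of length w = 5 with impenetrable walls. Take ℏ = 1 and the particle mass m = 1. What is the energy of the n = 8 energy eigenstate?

The infinite-well eigenfunctions ψ_n = √(2/w) sin(nπx/w) vanish at both walls, giving E_n = n²π²ℏ²/(2mw²).
E_8 = 8² × π² / (2 × 1 × 5²) = 12.63.

E = 12.6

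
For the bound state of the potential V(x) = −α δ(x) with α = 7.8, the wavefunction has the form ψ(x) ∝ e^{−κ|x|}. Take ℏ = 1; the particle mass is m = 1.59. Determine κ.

κ = 12.4

Integrating the TISE across x = 0 gives the cusp condition ψ'(0⁺) − ψ'(0⁻) = −(2mα/ℏ²)ψ(0).
With ψ ∝ e^{−κ|x|} this yields −2κ = −2mα/ℏ², so κ = mα/ℏ² = 12.40.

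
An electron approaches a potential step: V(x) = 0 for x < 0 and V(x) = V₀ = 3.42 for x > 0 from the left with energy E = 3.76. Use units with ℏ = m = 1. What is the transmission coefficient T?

T = 0.711

On each side the TISE gives plane waves with k = √(2m(E − V))/ℏ: k₁ = √(2·1·3.76) = 2.742, k₂ = √(2·1·0.34) = 0.8246.
Matching ψ and ψ′ at x = 0 gives r = (k₁ − k₂)/(k₁ + k₂), so R = r² = 0.2890 and T = 1 − R = 0.7110.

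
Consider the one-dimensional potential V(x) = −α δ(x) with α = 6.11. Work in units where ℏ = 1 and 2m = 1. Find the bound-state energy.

The bound state is ψ(x) = √κ e^{−κ|x|}. The derivative jump ψ'(0⁺) − ψ'(0⁻) = −(2mα/ℏ²)ψ(0) fixes κ = mα/ℏ² = 3.055.
Then E = −ℏ²κ²/(2m) = −mα²/(2ℏ²) = -9.333.

E = -9.33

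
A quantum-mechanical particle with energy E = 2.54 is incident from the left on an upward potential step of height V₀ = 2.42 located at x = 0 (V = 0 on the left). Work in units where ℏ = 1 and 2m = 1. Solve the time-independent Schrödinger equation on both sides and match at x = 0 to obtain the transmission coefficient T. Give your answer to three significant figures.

The wavenumbers are k₁ = √(2mE)/ℏ = 1.594 on the left and k₂ = √(2m(E − V₀))/ℏ = 0.3464 on the right.
Continuity of ψ and ψ′ at the step yields the reflection amplitude r = (k₁ − k₂)/(k₁ + k₂) = 0.6429; thus R = |r|² = 0.4133, T = 0.5867.

T = 0.587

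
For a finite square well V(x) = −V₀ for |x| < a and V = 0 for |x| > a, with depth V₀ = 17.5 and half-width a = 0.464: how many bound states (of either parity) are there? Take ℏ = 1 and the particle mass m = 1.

Define the well-strength parameter z₀ = (a/ℏ)√(2mV₀) = 0.464 × √(2·1·17.5) = 2.745.
A new bound state (alternating even/odd) appears each time z₀ passes a multiple of π/2, so N = ⌊2z₀/π⌋ + 1 = ⌊1.748⌋ + 1 = 2.

N = 2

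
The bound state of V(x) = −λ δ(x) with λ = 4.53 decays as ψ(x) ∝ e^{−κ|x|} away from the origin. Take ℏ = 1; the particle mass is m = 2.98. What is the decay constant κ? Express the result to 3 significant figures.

Integrating the TISE across x = 0 gives the cusp condition ψ'(0⁺) − ψ'(0⁻) = −(2mλ/ℏ²)ψ(0).
With ψ ∝ e^{−κ|x|} this yields −2κ = −2mλ/ℏ², so κ = mλ/ℏ² = 13.50.

κ = 13.5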